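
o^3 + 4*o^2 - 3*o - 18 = (o - 2)*(o + 3)^2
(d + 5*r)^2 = d^2 + 10*d*r + 25*r^2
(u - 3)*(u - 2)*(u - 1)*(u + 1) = u^4 - 5*u^3 + 5*u^2 + 5*u - 6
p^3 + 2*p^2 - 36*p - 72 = (p - 6)*(p + 2)*(p + 6)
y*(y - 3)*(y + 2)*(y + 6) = y^4 + 5*y^3 - 12*y^2 - 36*y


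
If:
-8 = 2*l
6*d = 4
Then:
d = 2/3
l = -4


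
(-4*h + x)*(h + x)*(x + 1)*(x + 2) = -4*h^2*x^2 - 12*h^2*x - 8*h^2 - 3*h*x^3 - 9*h*x^2 - 6*h*x + x^4 + 3*x^3 + 2*x^2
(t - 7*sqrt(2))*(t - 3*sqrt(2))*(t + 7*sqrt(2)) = t^3 - 3*sqrt(2)*t^2 - 98*t + 294*sqrt(2)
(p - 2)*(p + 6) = p^2 + 4*p - 12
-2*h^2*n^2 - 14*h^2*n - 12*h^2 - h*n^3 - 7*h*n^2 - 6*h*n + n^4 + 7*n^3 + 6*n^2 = (-2*h + n)*(h + n)*(n + 1)*(n + 6)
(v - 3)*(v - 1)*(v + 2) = v^3 - 2*v^2 - 5*v + 6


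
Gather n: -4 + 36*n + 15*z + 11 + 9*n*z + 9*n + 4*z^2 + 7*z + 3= n*(9*z + 45) + 4*z^2 + 22*z + 10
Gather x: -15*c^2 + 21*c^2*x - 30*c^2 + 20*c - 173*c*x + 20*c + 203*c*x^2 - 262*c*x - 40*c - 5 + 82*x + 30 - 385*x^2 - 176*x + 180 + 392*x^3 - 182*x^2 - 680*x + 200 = -45*c^2 + 392*x^3 + x^2*(203*c - 567) + x*(21*c^2 - 435*c - 774) + 405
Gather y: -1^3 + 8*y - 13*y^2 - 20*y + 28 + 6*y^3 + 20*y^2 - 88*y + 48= 6*y^3 + 7*y^2 - 100*y + 75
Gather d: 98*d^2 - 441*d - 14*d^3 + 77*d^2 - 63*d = -14*d^3 + 175*d^2 - 504*d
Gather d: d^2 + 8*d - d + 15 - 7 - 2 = d^2 + 7*d + 6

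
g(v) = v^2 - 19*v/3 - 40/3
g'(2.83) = -0.67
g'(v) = 2*v - 19/3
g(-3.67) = 23.38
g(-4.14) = 30.03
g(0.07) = -13.77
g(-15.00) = 306.67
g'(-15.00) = -36.33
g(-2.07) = 4.06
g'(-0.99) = -8.31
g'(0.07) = -6.19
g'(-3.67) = -13.67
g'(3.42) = 0.51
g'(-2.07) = -10.47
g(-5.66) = 54.55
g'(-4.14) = -14.61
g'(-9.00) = -24.33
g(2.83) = -23.25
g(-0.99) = -6.08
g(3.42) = -23.30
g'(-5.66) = -17.65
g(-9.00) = 124.67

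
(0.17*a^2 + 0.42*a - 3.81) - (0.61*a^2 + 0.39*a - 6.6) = -0.44*a^2 + 0.03*a + 2.79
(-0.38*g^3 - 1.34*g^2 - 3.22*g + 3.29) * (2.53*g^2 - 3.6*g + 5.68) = -0.9614*g^5 - 2.0222*g^4 - 5.481*g^3 + 12.3045*g^2 - 30.1336*g + 18.6872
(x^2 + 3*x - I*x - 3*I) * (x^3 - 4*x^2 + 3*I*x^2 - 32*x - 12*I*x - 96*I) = x^5 - x^4 + 2*I*x^4 - 41*x^3 - 2*I*x^3 - 99*x^2 - 88*I*x^2 - 132*x - 192*I*x - 288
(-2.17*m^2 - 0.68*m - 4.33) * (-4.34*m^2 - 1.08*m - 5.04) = 9.4178*m^4 + 5.2948*m^3 + 30.4634*m^2 + 8.1036*m + 21.8232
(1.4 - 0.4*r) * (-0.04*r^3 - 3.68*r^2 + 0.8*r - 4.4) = 0.016*r^4 + 1.416*r^3 - 5.472*r^2 + 2.88*r - 6.16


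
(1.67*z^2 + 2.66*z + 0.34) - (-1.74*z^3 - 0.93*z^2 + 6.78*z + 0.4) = 1.74*z^3 + 2.6*z^2 - 4.12*z - 0.06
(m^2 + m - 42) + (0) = m^2 + m - 42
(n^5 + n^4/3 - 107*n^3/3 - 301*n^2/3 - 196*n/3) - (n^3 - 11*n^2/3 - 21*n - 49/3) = n^5 + n^4/3 - 110*n^3/3 - 290*n^2/3 - 133*n/3 + 49/3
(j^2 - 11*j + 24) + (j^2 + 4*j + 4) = 2*j^2 - 7*j + 28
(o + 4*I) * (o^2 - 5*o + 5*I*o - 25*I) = o^3 - 5*o^2 + 9*I*o^2 - 20*o - 45*I*o + 100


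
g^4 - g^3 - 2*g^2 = g^2*(g - 2)*(g + 1)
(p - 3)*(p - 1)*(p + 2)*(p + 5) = p^4 + 3*p^3 - 15*p^2 - 19*p + 30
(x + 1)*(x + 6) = x^2 + 7*x + 6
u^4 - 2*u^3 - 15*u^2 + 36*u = u*(u - 3)^2*(u + 4)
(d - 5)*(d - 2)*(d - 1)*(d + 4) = d^4 - 4*d^3 - 15*d^2 + 58*d - 40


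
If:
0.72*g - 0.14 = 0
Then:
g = 0.19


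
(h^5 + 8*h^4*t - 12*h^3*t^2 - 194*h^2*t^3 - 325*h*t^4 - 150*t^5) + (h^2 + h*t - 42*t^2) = h^5 + 8*h^4*t - 12*h^3*t^2 - 194*h^2*t^3 + h^2 - 325*h*t^4 + h*t - 150*t^5 - 42*t^2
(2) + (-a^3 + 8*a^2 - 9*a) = -a^3 + 8*a^2 - 9*a + 2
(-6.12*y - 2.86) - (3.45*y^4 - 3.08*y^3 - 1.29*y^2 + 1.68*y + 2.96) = -3.45*y^4 + 3.08*y^3 + 1.29*y^2 - 7.8*y - 5.82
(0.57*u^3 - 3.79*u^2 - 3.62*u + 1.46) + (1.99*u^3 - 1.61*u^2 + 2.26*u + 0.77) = 2.56*u^3 - 5.4*u^2 - 1.36*u + 2.23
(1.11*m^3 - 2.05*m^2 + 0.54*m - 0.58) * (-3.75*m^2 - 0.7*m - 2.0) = -4.1625*m^5 + 6.9105*m^4 - 2.81*m^3 + 5.897*m^2 - 0.674*m + 1.16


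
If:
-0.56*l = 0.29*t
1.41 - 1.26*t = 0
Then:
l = -0.58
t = 1.12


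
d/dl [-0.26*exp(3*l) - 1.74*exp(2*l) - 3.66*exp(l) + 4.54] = (-0.78*exp(2*l) - 3.48*exp(l) - 3.66)*exp(l)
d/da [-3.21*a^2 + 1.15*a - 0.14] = 1.15 - 6.42*a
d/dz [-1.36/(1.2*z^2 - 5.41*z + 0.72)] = (3.264*z - 7.3576)/(1.2*z^2 - 5.41*z + 0.72)^2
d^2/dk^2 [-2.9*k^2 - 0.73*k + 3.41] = -5.80000000000000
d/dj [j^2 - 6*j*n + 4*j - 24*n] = 2*j - 6*n + 4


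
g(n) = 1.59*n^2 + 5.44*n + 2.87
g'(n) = 3.18*n + 5.44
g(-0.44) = 0.78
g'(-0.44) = 4.04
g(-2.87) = 0.35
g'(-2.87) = -3.69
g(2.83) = 31.00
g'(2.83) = 14.44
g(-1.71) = -1.78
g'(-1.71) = 0.00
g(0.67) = 7.23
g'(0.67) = 7.57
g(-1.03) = -1.05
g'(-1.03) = 2.16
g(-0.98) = -0.93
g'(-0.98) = 2.32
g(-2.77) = 0.00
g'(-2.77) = -3.37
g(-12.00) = 166.55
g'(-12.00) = -32.72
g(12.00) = 297.11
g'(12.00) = 43.60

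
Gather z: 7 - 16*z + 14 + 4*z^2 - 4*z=4*z^2 - 20*z + 21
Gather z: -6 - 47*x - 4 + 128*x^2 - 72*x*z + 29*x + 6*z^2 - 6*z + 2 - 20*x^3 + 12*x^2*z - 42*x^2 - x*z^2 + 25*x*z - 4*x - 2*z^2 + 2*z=-20*x^3 + 86*x^2 - 22*x + z^2*(4 - x) + z*(12*x^2 - 47*x - 4) - 8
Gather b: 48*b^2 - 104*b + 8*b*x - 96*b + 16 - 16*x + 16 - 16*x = 48*b^2 + b*(8*x - 200) - 32*x + 32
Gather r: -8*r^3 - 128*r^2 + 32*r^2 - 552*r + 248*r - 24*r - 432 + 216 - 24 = -8*r^3 - 96*r^2 - 328*r - 240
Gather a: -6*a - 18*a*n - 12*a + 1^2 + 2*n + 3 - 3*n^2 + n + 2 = a*(-18*n - 18) - 3*n^2 + 3*n + 6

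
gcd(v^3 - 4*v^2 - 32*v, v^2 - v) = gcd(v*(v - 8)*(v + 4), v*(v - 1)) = v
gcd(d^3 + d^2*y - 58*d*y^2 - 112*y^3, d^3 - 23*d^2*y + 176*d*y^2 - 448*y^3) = -d + 8*y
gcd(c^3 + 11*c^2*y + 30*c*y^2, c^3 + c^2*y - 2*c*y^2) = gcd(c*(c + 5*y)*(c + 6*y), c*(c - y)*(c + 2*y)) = c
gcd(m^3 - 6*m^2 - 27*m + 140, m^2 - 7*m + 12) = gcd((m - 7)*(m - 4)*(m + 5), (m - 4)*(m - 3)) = m - 4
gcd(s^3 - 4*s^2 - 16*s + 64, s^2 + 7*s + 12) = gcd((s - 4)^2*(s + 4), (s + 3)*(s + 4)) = s + 4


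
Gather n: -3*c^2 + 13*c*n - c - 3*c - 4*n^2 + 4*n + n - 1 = -3*c^2 - 4*c - 4*n^2 + n*(13*c + 5) - 1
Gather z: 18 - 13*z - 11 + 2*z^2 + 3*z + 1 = 2*z^2 - 10*z + 8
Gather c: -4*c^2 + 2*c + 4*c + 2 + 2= -4*c^2 + 6*c + 4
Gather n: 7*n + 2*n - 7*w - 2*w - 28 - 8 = 9*n - 9*w - 36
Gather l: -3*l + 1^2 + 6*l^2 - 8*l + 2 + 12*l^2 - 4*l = 18*l^2 - 15*l + 3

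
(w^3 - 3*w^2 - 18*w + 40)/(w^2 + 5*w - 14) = (w^2 - w - 20)/(w + 7)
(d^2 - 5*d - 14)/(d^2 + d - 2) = (d - 7)/(d - 1)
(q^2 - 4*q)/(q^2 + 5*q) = (q - 4)/(q + 5)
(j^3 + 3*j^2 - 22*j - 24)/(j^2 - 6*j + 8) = (j^2 + 7*j + 6)/(j - 2)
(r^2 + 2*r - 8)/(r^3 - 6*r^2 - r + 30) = (r^2 + 2*r - 8)/(r^3 - 6*r^2 - r + 30)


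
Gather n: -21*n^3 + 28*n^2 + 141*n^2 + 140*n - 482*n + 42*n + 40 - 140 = -21*n^3 + 169*n^2 - 300*n - 100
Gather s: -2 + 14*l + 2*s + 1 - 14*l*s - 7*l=7*l + s*(2 - 14*l) - 1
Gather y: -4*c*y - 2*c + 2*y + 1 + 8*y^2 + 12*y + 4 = -2*c + 8*y^2 + y*(14 - 4*c) + 5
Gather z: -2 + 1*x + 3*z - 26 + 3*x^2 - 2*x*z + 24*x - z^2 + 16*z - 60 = 3*x^2 + 25*x - z^2 + z*(19 - 2*x) - 88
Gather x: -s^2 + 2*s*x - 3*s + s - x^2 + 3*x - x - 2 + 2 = -s^2 - 2*s - x^2 + x*(2*s + 2)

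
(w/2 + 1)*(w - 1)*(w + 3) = w^3/2 + 2*w^2 + w/2 - 3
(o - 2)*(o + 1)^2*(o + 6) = o^4 + 6*o^3 - 3*o^2 - 20*o - 12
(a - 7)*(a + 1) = a^2 - 6*a - 7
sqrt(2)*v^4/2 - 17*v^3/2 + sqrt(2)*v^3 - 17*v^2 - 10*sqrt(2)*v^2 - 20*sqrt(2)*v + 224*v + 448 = (v - 8*sqrt(2))*(v - 4*sqrt(2))*(v + 7*sqrt(2)/2)*(sqrt(2)*v/2 + sqrt(2))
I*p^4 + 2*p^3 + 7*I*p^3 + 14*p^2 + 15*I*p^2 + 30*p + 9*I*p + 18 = (p + 3)^2*(p - 2*I)*(I*p + I)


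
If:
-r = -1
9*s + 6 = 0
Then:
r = 1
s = -2/3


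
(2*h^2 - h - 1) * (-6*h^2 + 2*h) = -12*h^4 + 10*h^3 + 4*h^2 - 2*h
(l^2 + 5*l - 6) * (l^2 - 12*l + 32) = l^4 - 7*l^3 - 34*l^2 + 232*l - 192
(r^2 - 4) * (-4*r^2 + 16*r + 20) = -4*r^4 + 16*r^3 + 36*r^2 - 64*r - 80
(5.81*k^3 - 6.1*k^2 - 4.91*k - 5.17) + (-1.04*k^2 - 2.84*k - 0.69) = 5.81*k^3 - 7.14*k^2 - 7.75*k - 5.86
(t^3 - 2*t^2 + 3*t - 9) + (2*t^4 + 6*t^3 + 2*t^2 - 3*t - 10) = 2*t^4 + 7*t^3 - 19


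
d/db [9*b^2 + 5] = 18*b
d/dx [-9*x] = -9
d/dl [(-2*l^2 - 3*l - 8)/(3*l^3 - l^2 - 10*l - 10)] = (6*l^4 + 18*l^3 + 89*l^2 + 24*l - 50)/(9*l^6 - 6*l^5 - 59*l^4 - 40*l^3 + 120*l^2 + 200*l + 100)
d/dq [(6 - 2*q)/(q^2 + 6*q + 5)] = 2*(-q^2 - 6*q + 2*(q - 3)*(q + 3) - 5)/(q^2 + 6*q + 5)^2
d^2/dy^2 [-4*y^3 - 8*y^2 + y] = -24*y - 16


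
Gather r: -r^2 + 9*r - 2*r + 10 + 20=-r^2 + 7*r + 30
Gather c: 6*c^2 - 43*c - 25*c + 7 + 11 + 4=6*c^2 - 68*c + 22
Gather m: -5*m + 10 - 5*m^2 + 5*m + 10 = 20 - 5*m^2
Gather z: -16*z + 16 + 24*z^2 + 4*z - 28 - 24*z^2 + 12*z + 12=0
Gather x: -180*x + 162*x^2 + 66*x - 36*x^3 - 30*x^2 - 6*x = -36*x^3 + 132*x^2 - 120*x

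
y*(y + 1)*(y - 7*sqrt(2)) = y^3 - 7*sqrt(2)*y^2 + y^2 - 7*sqrt(2)*y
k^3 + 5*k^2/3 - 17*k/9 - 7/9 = (k - 1)*(k + 1/3)*(k + 7/3)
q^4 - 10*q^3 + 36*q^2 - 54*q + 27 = (q - 3)^3*(q - 1)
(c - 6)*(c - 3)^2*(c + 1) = c^4 - 11*c^3 + 33*c^2 - 9*c - 54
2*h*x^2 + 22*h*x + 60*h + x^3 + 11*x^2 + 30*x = (2*h + x)*(x + 5)*(x + 6)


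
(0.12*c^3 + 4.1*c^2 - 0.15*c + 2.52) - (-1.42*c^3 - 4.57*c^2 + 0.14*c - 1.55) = 1.54*c^3 + 8.67*c^2 - 0.29*c + 4.07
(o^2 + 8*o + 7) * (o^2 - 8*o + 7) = o^4 - 50*o^2 + 49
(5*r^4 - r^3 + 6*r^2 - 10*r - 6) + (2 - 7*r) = 5*r^4 - r^3 + 6*r^2 - 17*r - 4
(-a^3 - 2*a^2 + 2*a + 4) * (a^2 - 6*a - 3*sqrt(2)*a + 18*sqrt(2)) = -a^5 + 4*a^4 + 3*sqrt(2)*a^4 - 12*sqrt(2)*a^3 + 14*a^3 - 42*sqrt(2)*a^2 - 8*a^2 - 24*a + 24*sqrt(2)*a + 72*sqrt(2)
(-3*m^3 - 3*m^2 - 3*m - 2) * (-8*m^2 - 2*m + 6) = 24*m^5 + 30*m^4 + 12*m^3 + 4*m^2 - 14*m - 12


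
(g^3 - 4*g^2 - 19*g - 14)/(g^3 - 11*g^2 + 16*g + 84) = (g + 1)/(g - 6)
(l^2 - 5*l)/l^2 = (l - 5)/l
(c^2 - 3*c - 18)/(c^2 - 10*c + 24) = (c + 3)/(c - 4)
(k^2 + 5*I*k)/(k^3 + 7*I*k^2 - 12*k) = (k + 5*I)/(k^2 + 7*I*k - 12)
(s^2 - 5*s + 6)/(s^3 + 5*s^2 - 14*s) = (s - 3)/(s*(s + 7))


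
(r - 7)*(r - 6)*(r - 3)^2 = r^4 - 19*r^3 + 129*r^2 - 369*r + 378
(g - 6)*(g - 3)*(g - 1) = g^3 - 10*g^2 + 27*g - 18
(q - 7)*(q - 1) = q^2 - 8*q + 7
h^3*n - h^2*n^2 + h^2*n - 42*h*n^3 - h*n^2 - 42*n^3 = (h - 7*n)*(h + 6*n)*(h*n + n)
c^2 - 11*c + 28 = (c - 7)*(c - 4)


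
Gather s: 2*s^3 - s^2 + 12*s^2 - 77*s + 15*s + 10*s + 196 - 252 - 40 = 2*s^3 + 11*s^2 - 52*s - 96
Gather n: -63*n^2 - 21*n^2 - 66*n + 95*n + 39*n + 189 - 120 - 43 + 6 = -84*n^2 + 68*n + 32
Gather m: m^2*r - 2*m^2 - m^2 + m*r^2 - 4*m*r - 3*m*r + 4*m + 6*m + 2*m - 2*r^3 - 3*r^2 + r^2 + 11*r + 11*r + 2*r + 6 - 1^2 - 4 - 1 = m^2*(r - 3) + m*(r^2 - 7*r + 12) - 2*r^3 - 2*r^2 + 24*r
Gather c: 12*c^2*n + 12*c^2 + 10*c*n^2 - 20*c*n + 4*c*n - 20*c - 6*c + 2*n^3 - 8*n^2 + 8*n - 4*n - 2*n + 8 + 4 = c^2*(12*n + 12) + c*(10*n^2 - 16*n - 26) + 2*n^3 - 8*n^2 + 2*n + 12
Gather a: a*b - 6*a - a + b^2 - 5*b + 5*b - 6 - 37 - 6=a*(b - 7) + b^2 - 49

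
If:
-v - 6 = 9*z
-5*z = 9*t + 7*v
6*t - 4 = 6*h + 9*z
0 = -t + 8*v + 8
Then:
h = 2509/2118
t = 352/353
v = -309/353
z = -201/353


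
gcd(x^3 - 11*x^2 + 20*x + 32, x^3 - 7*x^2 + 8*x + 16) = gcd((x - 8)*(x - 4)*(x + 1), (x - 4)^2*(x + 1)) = x^2 - 3*x - 4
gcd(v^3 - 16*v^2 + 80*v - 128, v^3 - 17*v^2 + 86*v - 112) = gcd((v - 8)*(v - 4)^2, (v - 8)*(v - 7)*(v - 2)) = v - 8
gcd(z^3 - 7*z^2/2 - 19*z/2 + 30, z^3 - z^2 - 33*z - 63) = z + 3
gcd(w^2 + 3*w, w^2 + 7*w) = w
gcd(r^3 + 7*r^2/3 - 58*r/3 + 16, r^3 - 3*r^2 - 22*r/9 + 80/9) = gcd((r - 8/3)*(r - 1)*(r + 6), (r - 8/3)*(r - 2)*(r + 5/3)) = r - 8/3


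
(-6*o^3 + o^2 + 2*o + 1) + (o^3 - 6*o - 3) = -5*o^3 + o^2 - 4*o - 2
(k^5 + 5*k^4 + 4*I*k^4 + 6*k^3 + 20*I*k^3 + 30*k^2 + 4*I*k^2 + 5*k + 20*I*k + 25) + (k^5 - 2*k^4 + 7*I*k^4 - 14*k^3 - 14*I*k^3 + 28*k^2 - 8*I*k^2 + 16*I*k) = 2*k^5 + 3*k^4 + 11*I*k^4 - 8*k^3 + 6*I*k^3 + 58*k^2 - 4*I*k^2 + 5*k + 36*I*k + 25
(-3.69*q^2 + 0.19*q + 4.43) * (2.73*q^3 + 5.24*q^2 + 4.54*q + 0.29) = -10.0737*q^5 - 18.8169*q^4 - 3.6631*q^3 + 23.0057*q^2 + 20.1673*q + 1.2847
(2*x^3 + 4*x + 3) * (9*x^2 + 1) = 18*x^5 + 38*x^3 + 27*x^2 + 4*x + 3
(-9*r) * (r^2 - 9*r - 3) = -9*r^3 + 81*r^2 + 27*r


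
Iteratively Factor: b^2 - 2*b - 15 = (b + 3)*(b - 5)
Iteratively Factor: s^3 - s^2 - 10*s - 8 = (s + 1)*(s^2 - 2*s - 8) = (s + 1)*(s + 2)*(s - 4)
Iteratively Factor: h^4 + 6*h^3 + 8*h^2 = (h + 4)*(h^3 + 2*h^2) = (h + 2)*(h + 4)*(h^2) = h*(h + 2)*(h + 4)*(h)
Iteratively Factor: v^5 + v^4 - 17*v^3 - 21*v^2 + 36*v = (v - 4)*(v^4 + 5*v^3 + 3*v^2 - 9*v) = v*(v - 4)*(v^3 + 5*v^2 + 3*v - 9) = v*(v - 4)*(v + 3)*(v^2 + 2*v - 3) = v*(v - 4)*(v - 1)*(v + 3)*(v + 3)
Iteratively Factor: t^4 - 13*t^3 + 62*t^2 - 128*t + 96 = (t - 4)*(t^3 - 9*t^2 + 26*t - 24) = (t - 4)^2*(t^2 - 5*t + 6) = (t - 4)^2*(t - 2)*(t - 3)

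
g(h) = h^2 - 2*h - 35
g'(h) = 2*h - 2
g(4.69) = -22.38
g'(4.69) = 7.38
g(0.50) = -35.75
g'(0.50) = -1.00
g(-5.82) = 10.51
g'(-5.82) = -13.64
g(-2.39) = -24.51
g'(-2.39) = -6.78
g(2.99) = -32.04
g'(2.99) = 3.98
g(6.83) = -2.01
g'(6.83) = 11.66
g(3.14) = -31.42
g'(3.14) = 4.28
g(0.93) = -36.00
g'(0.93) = -0.14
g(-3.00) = -20.00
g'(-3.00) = -8.00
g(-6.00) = 13.00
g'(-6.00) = -14.00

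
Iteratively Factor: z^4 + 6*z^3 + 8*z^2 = (z + 2)*(z^3 + 4*z^2) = z*(z + 2)*(z^2 + 4*z) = z^2*(z + 2)*(z + 4)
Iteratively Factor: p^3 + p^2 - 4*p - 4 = (p + 1)*(p^2 - 4) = (p - 2)*(p + 1)*(p + 2)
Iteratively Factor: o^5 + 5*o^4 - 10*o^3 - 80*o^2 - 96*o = (o)*(o^4 + 5*o^3 - 10*o^2 - 80*o - 96) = o*(o - 4)*(o^3 + 9*o^2 + 26*o + 24) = o*(o - 4)*(o + 4)*(o^2 + 5*o + 6) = o*(o - 4)*(o + 3)*(o + 4)*(o + 2)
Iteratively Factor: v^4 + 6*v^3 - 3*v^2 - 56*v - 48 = (v + 4)*(v^3 + 2*v^2 - 11*v - 12) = (v - 3)*(v + 4)*(v^2 + 5*v + 4) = (v - 3)*(v + 1)*(v + 4)*(v + 4)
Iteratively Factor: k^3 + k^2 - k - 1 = (k + 1)*(k^2 - 1) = (k - 1)*(k + 1)*(k + 1)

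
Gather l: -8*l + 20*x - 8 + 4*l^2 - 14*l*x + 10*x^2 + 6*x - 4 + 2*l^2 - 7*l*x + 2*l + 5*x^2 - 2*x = 6*l^2 + l*(-21*x - 6) + 15*x^2 + 24*x - 12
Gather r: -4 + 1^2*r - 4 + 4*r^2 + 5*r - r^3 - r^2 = -r^3 + 3*r^2 + 6*r - 8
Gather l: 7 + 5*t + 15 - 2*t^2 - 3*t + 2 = -2*t^2 + 2*t + 24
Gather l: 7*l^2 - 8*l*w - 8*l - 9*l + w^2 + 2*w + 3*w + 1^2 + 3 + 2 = 7*l^2 + l*(-8*w - 17) + w^2 + 5*w + 6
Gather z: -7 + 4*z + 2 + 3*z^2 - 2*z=3*z^2 + 2*z - 5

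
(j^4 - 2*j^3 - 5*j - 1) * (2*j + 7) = 2*j^5 + 3*j^4 - 14*j^3 - 10*j^2 - 37*j - 7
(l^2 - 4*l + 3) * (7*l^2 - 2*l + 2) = 7*l^4 - 30*l^3 + 31*l^2 - 14*l + 6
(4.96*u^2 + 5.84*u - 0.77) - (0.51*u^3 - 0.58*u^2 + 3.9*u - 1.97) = -0.51*u^3 + 5.54*u^2 + 1.94*u + 1.2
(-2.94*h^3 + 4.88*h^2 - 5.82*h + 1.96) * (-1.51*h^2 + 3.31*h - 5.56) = 4.4394*h^5 - 17.1002*h^4 + 41.2874*h^3 - 49.3566*h^2 + 38.8468*h - 10.8976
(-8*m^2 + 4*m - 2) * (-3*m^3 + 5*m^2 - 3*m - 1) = 24*m^5 - 52*m^4 + 50*m^3 - 14*m^2 + 2*m + 2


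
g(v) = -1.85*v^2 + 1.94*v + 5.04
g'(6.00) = -20.26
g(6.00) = -49.92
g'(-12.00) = 46.34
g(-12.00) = -284.64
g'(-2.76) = 12.15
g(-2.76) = -14.41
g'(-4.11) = 17.15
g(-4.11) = -34.18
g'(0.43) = 0.35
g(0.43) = 5.53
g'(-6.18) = 24.81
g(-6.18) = -77.61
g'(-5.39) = 21.88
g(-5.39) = -59.16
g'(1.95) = -5.28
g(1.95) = 1.79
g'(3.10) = -9.53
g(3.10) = -6.72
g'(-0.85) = 5.08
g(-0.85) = 2.05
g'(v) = 1.94 - 3.7*v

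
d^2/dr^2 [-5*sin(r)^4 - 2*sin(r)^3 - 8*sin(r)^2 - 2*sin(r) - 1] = 80*sin(r)^4 + 18*sin(r)^3 - 28*sin(r)^2 - 10*sin(r) - 16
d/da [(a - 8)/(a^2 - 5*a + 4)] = (a^2 - 5*a - (a - 8)*(2*a - 5) + 4)/(a^2 - 5*a + 4)^2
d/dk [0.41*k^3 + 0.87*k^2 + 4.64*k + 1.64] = 1.23*k^2 + 1.74*k + 4.64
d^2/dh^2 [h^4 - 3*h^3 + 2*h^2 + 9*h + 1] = 12*h^2 - 18*h + 4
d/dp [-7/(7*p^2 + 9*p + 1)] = 7*(14*p + 9)/(7*p^2 + 9*p + 1)^2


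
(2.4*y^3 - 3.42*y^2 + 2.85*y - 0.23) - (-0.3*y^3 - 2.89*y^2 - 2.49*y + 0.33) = 2.7*y^3 - 0.53*y^2 + 5.34*y - 0.56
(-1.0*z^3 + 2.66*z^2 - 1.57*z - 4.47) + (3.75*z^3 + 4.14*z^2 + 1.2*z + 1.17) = 2.75*z^3 + 6.8*z^2 - 0.37*z - 3.3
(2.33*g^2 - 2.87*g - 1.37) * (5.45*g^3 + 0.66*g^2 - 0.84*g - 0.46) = 12.6985*g^5 - 14.1037*g^4 - 11.3179*g^3 + 0.4348*g^2 + 2.471*g + 0.6302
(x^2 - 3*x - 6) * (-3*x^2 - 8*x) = -3*x^4 + x^3 + 42*x^2 + 48*x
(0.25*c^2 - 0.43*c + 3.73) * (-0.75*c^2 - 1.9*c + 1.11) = -0.1875*c^4 - 0.1525*c^3 - 1.703*c^2 - 7.5643*c + 4.1403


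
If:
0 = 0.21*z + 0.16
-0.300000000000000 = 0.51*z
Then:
No Solution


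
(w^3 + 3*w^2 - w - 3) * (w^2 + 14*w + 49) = w^5 + 17*w^4 + 90*w^3 + 130*w^2 - 91*w - 147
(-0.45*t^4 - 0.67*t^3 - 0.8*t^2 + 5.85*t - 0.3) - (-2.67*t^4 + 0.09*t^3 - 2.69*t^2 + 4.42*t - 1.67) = 2.22*t^4 - 0.76*t^3 + 1.89*t^2 + 1.43*t + 1.37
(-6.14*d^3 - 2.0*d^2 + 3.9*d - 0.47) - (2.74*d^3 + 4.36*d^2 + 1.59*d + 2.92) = -8.88*d^3 - 6.36*d^2 + 2.31*d - 3.39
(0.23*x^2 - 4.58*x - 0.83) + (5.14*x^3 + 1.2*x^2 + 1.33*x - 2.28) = 5.14*x^3 + 1.43*x^2 - 3.25*x - 3.11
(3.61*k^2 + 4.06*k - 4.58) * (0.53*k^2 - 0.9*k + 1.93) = 1.9133*k^4 - 1.0972*k^3 + 0.885899999999999*k^2 + 11.9578*k - 8.8394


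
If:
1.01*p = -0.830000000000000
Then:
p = -0.82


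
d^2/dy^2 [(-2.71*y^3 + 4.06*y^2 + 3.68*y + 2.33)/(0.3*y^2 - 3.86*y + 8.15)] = (-4.44089209850063e-16*y^5 + 1.4210854715202e-14*y^4 - 57.4385720000001*y^3 + 453.22134*y^2 - 1150.20429*y + 828.927376)/(0.027*y^6 - 1.0422*y^5 + 15.61014*y^4 - 114.138656*y^3 + 424.07547*y^2 - 769.17255*y + 541.343375)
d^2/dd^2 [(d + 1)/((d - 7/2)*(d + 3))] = 8*(2*d^3 + 6*d^2 + 60*d + 11)/(8*d^6 - 12*d^5 - 246*d^4 + 251*d^3 + 2583*d^2 - 1323*d - 9261)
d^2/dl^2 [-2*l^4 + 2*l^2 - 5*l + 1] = 4 - 24*l^2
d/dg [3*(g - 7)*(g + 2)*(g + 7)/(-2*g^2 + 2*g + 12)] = 3*(-g^2 + 6*g - 49)/(2*(g^2 - 6*g + 9))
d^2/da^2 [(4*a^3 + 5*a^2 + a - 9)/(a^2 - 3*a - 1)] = 16*(7*a^3 + 3*a^2 + 12*a - 11)/(a^6 - 9*a^5 + 24*a^4 - 9*a^3 - 24*a^2 - 9*a - 1)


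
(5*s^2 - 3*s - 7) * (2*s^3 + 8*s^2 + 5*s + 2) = 10*s^5 + 34*s^4 - 13*s^3 - 61*s^2 - 41*s - 14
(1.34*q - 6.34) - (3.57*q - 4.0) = -2.23*q - 2.34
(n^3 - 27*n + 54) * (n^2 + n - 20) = n^5 + n^4 - 47*n^3 + 27*n^2 + 594*n - 1080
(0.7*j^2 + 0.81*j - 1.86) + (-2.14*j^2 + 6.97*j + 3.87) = -1.44*j^2 + 7.78*j + 2.01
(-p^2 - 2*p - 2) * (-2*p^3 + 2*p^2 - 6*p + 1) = 2*p^5 + 2*p^4 + 6*p^3 + 7*p^2 + 10*p - 2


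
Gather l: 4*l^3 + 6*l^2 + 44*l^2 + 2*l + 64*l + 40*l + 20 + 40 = 4*l^3 + 50*l^2 + 106*l + 60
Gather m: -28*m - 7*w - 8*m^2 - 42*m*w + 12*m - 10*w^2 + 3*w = -8*m^2 + m*(-42*w - 16) - 10*w^2 - 4*w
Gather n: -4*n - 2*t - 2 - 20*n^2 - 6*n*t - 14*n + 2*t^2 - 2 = -20*n^2 + n*(-6*t - 18) + 2*t^2 - 2*t - 4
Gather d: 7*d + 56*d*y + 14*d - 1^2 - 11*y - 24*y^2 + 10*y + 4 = d*(56*y + 21) - 24*y^2 - y + 3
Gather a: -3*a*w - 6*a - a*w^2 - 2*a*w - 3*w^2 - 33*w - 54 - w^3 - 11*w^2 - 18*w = a*(-w^2 - 5*w - 6) - w^3 - 14*w^2 - 51*w - 54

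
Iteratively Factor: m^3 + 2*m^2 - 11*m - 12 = (m + 1)*(m^2 + m - 12) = (m - 3)*(m + 1)*(m + 4)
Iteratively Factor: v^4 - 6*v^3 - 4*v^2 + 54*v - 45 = (v - 3)*(v^3 - 3*v^2 - 13*v + 15) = (v - 3)*(v + 3)*(v^2 - 6*v + 5) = (v - 3)*(v - 1)*(v + 3)*(v - 5)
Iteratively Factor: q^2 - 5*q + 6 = (q - 3)*(q - 2)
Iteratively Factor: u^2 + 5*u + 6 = (u + 2)*(u + 3)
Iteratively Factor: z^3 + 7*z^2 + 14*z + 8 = (z + 1)*(z^2 + 6*z + 8) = (z + 1)*(z + 4)*(z + 2)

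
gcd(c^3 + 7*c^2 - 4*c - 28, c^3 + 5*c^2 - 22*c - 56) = c^2 + 9*c + 14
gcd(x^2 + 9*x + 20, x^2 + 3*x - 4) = x + 4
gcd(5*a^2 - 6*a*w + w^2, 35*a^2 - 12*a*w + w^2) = -5*a + w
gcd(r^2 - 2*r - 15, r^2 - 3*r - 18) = r + 3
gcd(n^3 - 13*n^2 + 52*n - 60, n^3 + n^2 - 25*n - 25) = n - 5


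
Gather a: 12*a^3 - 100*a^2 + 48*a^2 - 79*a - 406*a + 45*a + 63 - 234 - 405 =12*a^3 - 52*a^2 - 440*a - 576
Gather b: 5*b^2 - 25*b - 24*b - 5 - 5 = 5*b^2 - 49*b - 10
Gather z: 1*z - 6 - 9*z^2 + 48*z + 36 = -9*z^2 + 49*z + 30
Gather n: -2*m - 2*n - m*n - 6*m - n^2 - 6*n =-8*m - n^2 + n*(-m - 8)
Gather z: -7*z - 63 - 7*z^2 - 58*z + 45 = -7*z^2 - 65*z - 18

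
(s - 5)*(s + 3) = s^2 - 2*s - 15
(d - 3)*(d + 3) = d^2 - 9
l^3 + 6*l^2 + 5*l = l*(l + 1)*(l + 5)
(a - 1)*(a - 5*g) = a^2 - 5*a*g - a + 5*g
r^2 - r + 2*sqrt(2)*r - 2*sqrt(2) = (r - 1)*(r + 2*sqrt(2))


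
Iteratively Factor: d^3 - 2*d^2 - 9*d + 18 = (d + 3)*(d^2 - 5*d + 6) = (d - 3)*(d + 3)*(d - 2)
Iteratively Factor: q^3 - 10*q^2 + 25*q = (q)*(q^2 - 10*q + 25) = q*(q - 5)*(q - 5)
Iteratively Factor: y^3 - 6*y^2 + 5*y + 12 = (y - 4)*(y^2 - 2*y - 3) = (y - 4)*(y - 3)*(y + 1)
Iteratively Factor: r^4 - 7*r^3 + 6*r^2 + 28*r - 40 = (r - 2)*(r^3 - 5*r^2 - 4*r + 20) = (r - 5)*(r - 2)*(r^2 - 4) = (r - 5)*(r - 2)^2*(r + 2)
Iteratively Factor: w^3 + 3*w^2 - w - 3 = (w + 1)*(w^2 + 2*w - 3) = (w - 1)*(w + 1)*(w + 3)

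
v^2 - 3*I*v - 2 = (v - 2*I)*(v - I)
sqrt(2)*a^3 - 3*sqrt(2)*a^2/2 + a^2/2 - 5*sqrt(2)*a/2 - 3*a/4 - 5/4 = (a - 5/2)*(a + 1)*(sqrt(2)*a + 1/2)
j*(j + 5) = j^2 + 5*j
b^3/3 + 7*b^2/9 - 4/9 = (b/3 + 1/3)*(b - 2/3)*(b + 2)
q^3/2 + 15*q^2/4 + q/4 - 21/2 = (q/2 + 1)*(q - 3/2)*(q + 7)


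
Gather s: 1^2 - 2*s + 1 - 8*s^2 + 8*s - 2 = -8*s^2 + 6*s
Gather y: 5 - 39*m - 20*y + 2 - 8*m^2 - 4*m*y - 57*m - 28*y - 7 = -8*m^2 - 96*m + y*(-4*m - 48)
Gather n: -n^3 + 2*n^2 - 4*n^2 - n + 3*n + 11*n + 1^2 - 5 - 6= -n^3 - 2*n^2 + 13*n - 10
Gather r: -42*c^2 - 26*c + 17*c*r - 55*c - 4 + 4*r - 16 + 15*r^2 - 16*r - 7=-42*c^2 - 81*c + 15*r^2 + r*(17*c - 12) - 27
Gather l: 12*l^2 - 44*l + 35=12*l^2 - 44*l + 35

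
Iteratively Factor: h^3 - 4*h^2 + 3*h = (h - 1)*(h^2 - 3*h) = h*(h - 1)*(h - 3)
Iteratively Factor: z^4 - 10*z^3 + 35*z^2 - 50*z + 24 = (z - 4)*(z^3 - 6*z^2 + 11*z - 6) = (z - 4)*(z - 1)*(z^2 - 5*z + 6) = (z - 4)*(z - 2)*(z - 1)*(z - 3)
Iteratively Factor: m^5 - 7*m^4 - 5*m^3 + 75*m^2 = (m - 5)*(m^4 - 2*m^3 - 15*m^2) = m*(m - 5)*(m^3 - 2*m^2 - 15*m) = m^2*(m - 5)*(m^2 - 2*m - 15) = m^2*(m - 5)^2*(m + 3)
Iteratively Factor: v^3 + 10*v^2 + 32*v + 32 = (v + 4)*(v^2 + 6*v + 8) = (v + 2)*(v + 4)*(v + 4)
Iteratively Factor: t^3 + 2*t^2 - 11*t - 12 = (t - 3)*(t^2 + 5*t + 4) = (t - 3)*(t + 1)*(t + 4)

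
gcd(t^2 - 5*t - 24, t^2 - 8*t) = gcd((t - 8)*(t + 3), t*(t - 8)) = t - 8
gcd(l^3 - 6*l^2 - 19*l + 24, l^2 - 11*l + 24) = l - 8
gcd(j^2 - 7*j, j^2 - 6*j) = j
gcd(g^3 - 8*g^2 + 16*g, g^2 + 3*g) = g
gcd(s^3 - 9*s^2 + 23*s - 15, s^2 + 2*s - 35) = s - 5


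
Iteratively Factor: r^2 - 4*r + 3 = (r - 1)*(r - 3)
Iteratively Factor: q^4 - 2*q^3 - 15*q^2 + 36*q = (q)*(q^3 - 2*q^2 - 15*q + 36) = q*(q - 3)*(q^2 + q - 12) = q*(q - 3)*(q + 4)*(q - 3)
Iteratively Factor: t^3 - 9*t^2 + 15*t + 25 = (t - 5)*(t^2 - 4*t - 5) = (t - 5)*(t + 1)*(t - 5)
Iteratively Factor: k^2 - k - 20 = (k + 4)*(k - 5)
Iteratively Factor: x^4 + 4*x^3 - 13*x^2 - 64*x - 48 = (x + 3)*(x^3 + x^2 - 16*x - 16) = (x - 4)*(x + 3)*(x^2 + 5*x + 4) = (x - 4)*(x + 1)*(x + 3)*(x + 4)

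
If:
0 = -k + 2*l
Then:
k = 2*l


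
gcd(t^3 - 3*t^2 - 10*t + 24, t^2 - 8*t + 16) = t - 4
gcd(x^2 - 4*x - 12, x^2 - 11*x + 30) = x - 6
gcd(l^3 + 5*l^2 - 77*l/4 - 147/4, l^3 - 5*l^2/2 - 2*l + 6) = l + 3/2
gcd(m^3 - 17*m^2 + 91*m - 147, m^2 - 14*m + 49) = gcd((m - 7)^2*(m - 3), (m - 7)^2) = m^2 - 14*m + 49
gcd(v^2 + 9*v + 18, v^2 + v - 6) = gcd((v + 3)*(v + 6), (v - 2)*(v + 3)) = v + 3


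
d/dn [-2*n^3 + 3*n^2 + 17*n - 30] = -6*n^2 + 6*n + 17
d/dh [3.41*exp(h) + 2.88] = 3.41*exp(h)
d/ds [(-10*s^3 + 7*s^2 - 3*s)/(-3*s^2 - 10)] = (30*s^4 + 291*s^2 - 140*s + 30)/(9*s^4 + 60*s^2 + 100)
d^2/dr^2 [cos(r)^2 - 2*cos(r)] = 2*cos(r) - 2*cos(2*r)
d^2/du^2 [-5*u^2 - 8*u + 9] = -10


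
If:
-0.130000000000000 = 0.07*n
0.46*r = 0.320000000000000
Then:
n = -1.86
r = 0.70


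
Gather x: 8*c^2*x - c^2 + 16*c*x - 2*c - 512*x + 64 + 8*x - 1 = -c^2 - 2*c + x*(8*c^2 + 16*c - 504) + 63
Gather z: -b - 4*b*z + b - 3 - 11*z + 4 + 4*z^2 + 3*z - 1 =4*z^2 + z*(-4*b - 8)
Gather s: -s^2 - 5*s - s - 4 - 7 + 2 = -s^2 - 6*s - 9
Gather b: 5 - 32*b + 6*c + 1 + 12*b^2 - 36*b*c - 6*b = 12*b^2 + b*(-36*c - 38) + 6*c + 6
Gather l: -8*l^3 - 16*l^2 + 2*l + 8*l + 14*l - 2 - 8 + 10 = -8*l^3 - 16*l^2 + 24*l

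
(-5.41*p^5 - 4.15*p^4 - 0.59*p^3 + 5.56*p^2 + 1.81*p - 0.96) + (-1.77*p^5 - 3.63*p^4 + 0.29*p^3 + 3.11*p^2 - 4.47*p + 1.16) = -7.18*p^5 - 7.78*p^4 - 0.3*p^3 + 8.67*p^2 - 2.66*p + 0.2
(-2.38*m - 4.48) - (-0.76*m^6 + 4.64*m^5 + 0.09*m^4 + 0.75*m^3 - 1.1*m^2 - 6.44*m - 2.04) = 0.76*m^6 - 4.64*m^5 - 0.09*m^4 - 0.75*m^3 + 1.1*m^2 + 4.06*m - 2.44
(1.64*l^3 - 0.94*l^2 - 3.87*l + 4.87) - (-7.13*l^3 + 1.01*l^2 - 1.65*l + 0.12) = 8.77*l^3 - 1.95*l^2 - 2.22*l + 4.75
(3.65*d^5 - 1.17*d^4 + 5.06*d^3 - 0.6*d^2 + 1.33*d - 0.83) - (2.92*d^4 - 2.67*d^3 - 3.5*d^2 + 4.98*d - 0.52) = 3.65*d^5 - 4.09*d^4 + 7.73*d^3 + 2.9*d^2 - 3.65*d - 0.31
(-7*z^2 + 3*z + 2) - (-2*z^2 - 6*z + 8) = -5*z^2 + 9*z - 6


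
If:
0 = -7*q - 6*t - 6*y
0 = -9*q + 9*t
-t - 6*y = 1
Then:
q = 1/12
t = 1/12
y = -13/72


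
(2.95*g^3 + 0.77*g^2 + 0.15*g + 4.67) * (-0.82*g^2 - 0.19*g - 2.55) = -2.419*g^5 - 1.1919*g^4 - 7.7918*g^3 - 5.8214*g^2 - 1.2698*g - 11.9085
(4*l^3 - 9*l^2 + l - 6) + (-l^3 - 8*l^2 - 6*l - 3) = 3*l^3 - 17*l^2 - 5*l - 9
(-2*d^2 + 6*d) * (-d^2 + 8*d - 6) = 2*d^4 - 22*d^3 + 60*d^2 - 36*d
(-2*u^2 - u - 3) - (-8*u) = -2*u^2 + 7*u - 3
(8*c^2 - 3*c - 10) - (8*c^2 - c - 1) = -2*c - 9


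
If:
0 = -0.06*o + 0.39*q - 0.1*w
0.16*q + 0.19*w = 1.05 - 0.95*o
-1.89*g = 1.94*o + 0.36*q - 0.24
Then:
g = 0.201420121967346*w - 1.01043585021486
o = 1.07734806629834 - 0.237042883451723*w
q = 0.219942120494607*w + 0.165745856353591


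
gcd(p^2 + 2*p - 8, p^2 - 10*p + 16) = p - 2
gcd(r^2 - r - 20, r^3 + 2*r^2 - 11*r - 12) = r + 4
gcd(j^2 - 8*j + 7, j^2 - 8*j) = 1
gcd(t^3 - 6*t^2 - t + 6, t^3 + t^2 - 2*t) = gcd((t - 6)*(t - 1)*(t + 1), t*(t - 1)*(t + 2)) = t - 1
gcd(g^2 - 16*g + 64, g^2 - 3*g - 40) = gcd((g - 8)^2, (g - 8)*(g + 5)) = g - 8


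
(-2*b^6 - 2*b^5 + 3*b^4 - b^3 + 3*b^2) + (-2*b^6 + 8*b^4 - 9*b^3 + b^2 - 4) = -4*b^6 - 2*b^5 + 11*b^4 - 10*b^3 + 4*b^2 - 4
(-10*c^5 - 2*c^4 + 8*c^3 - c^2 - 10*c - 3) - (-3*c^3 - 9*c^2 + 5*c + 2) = -10*c^5 - 2*c^4 + 11*c^3 + 8*c^2 - 15*c - 5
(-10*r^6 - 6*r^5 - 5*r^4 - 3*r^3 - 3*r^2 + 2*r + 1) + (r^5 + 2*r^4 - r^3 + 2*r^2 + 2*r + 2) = -10*r^6 - 5*r^5 - 3*r^4 - 4*r^3 - r^2 + 4*r + 3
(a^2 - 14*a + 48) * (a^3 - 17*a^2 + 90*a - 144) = a^5 - 31*a^4 + 376*a^3 - 2220*a^2 + 6336*a - 6912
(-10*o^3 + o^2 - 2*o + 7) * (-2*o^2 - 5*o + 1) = 20*o^5 + 48*o^4 - 11*o^3 - 3*o^2 - 37*o + 7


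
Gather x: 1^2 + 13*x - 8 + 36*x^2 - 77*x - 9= 36*x^2 - 64*x - 16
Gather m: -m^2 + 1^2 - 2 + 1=-m^2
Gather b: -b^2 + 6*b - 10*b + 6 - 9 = -b^2 - 4*b - 3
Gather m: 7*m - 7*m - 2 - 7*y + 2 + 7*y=0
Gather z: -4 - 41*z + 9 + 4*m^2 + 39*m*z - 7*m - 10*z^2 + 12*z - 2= 4*m^2 - 7*m - 10*z^2 + z*(39*m - 29) + 3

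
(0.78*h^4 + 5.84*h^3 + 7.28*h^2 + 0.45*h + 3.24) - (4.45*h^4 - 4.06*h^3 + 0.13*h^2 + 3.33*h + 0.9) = -3.67*h^4 + 9.9*h^3 + 7.15*h^2 - 2.88*h + 2.34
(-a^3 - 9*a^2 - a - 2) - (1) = -a^3 - 9*a^2 - a - 3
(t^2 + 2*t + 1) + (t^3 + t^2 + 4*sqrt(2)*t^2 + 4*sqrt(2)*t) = t^3 + 2*t^2 + 4*sqrt(2)*t^2 + 2*t + 4*sqrt(2)*t + 1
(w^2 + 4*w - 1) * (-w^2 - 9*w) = -w^4 - 13*w^3 - 35*w^2 + 9*w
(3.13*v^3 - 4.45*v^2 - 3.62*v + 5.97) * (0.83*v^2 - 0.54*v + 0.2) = 2.5979*v^5 - 5.3837*v^4 + 0.0244000000000004*v^3 + 6.0199*v^2 - 3.9478*v + 1.194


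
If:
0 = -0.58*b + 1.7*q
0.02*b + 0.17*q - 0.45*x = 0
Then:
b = 5.76923076923077*x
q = 1.9683257918552*x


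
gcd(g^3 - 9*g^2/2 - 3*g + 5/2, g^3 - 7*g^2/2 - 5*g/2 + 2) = g^2 + g/2 - 1/2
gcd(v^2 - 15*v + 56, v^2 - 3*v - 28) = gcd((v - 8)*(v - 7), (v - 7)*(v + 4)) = v - 7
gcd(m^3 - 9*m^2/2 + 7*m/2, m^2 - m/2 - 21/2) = m - 7/2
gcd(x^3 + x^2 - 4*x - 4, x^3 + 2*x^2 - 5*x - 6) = x^2 - x - 2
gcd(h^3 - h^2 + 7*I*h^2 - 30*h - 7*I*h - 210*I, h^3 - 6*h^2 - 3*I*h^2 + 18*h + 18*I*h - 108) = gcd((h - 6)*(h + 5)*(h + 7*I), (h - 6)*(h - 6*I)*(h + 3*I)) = h - 6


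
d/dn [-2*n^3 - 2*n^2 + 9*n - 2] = -6*n^2 - 4*n + 9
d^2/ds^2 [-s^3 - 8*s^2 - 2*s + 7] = -6*s - 16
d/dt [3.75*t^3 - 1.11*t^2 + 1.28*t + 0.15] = 11.25*t^2 - 2.22*t + 1.28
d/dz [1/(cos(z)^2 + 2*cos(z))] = 2*(sin(z)/cos(z)^2 + tan(z))/(cos(z) + 2)^2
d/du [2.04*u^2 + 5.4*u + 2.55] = 4.08*u + 5.4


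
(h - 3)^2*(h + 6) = h^3 - 27*h + 54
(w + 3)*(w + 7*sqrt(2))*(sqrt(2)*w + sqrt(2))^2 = 2*w^4 + 10*w^3 + 14*sqrt(2)*w^3 + 14*w^2 + 70*sqrt(2)*w^2 + 6*w + 98*sqrt(2)*w + 42*sqrt(2)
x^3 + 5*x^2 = x^2*(x + 5)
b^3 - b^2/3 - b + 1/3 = (b - 1)*(b - 1/3)*(b + 1)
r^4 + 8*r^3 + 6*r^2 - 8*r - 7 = (r - 1)*(r + 1)^2*(r + 7)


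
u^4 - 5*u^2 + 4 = (u - 2)*(u - 1)*(u + 1)*(u + 2)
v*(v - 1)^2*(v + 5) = v^4 + 3*v^3 - 9*v^2 + 5*v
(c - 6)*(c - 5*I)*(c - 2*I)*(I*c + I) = I*c^4 + 7*c^3 - 5*I*c^3 - 35*c^2 - 16*I*c^2 - 42*c + 50*I*c + 60*I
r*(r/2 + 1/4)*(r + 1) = r^3/2 + 3*r^2/4 + r/4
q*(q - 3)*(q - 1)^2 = q^4 - 5*q^3 + 7*q^2 - 3*q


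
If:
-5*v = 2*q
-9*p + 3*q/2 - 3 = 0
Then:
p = -5*v/12 - 1/3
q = -5*v/2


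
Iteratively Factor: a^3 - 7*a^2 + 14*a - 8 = (a - 1)*(a^2 - 6*a + 8) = (a - 2)*(a - 1)*(a - 4)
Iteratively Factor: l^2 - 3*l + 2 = (l - 1)*(l - 2)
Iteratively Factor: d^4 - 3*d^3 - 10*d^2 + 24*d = (d)*(d^3 - 3*d^2 - 10*d + 24) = d*(d - 4)*(d^2 + d - 6) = d*(d - 4)*(d + 3)*(d - 2)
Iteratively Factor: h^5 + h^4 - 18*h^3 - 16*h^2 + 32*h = (h - 1)*(h^4 + 2*h^3 - 16*h^2 - 32*h) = (h - 4)*(h - 1)*(h^3 + 6*h^2 + 8*h) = (h - 4)*(h - 1)*(h + 2)*(h^2 + 4*h) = (h - 4)*(h - 1)*(h + 2)*(h + 4)*(h)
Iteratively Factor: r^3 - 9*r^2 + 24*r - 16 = (r - 4)*(r^2 - 5*r + 4) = (r - 4)*(r - 1)*(r - 4)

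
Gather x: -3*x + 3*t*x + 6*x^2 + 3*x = 3*t*x + 6*x^2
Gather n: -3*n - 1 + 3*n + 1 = 0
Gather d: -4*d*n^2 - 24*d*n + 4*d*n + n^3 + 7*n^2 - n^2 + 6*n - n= d*(-4*n^2 - 20*n) + n^3 + 6*n^2 + 5*n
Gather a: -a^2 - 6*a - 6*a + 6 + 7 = -a^2 - 12*a + 13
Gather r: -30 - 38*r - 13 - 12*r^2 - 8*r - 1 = -12*r^2 - 46*r - 44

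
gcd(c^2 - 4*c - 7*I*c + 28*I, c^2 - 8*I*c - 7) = c - 7*I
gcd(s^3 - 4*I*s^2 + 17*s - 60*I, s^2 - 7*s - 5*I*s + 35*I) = s - 5*I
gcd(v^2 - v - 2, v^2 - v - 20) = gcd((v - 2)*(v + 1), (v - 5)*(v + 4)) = 1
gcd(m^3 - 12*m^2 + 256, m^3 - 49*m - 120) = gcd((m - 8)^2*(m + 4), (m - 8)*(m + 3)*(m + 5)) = m - 8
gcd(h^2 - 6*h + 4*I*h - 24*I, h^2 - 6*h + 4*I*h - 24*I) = h^2 + h*(-6 + 4*I) - 24*I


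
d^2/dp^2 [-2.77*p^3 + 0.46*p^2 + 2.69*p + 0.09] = 0.92 - 16.62*p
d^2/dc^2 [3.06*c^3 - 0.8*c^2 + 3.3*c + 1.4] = 18.36*c - 1.6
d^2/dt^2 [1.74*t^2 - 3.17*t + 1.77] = 3.48000000000000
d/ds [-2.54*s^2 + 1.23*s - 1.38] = 1.23 - 5.08*s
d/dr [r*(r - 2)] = 2*r - 2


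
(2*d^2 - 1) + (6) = 2*d^2 + 5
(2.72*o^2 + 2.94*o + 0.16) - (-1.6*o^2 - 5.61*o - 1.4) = 4.32*o^2 + 8.55*o + 1.56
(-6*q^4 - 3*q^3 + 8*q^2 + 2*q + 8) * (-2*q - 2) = 12*q^5 + 18*q^4 - 10*q^3 - 20*q^2 - 20*q - 16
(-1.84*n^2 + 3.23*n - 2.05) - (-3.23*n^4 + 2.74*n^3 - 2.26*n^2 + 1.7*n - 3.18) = 3.23*n^4 - 2.74*n^3 + 0.42*n^2 + 1.53*n + 1.13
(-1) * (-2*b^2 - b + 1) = 2*b^2 + b - 1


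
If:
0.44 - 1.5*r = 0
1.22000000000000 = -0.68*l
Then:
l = -1.79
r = 0.29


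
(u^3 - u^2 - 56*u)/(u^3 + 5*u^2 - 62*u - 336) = u/(u + 6)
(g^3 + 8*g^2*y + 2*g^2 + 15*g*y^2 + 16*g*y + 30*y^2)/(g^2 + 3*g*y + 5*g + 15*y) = (g^2 + 5*g*y + 2*g + 10*y)/(g + 5)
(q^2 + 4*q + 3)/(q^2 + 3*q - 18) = (q^2 + 4*q + 3)/(q^2 + 3*q - 18)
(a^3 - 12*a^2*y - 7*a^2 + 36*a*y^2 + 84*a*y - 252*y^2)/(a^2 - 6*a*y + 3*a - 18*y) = (a^2 - 6*a*y - 7*a + 42*y)/(a + 3)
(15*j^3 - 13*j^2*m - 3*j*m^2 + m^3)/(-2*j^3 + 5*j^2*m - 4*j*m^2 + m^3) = (-15*j^2 - 2*j*m + m^2)/(2*j^2 - 3*j*m + m^2)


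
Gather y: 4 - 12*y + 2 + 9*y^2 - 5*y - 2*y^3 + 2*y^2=-2*y^3 + 11*y^2 - 17*y + 6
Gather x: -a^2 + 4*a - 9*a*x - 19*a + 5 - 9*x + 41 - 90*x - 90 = -a^2 - 15*a + x*(-9*a - 99) - 44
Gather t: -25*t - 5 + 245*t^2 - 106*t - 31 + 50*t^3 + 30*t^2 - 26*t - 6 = 50*t^3 + 275*t^2 - 157*t - 42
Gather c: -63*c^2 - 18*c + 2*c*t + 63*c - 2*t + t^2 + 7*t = -63*c^2 + c*(2*t + 45) + t^2 + 5*t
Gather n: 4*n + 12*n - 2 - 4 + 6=16*n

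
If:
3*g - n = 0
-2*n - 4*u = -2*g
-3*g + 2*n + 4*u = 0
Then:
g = 0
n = 0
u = 0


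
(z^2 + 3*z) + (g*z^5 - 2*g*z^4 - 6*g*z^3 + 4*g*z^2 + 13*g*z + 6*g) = g*z^5 - 2*g*z^4 - 6*g*z^3 + 4*g*z^2 + 13*g*z + 6*g + z^2 + 3*z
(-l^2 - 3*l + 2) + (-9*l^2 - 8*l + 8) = -10*l^2 - 11*l + 10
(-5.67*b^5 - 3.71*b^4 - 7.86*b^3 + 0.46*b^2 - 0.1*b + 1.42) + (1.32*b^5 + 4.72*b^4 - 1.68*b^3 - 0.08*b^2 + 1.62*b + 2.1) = -4.35*b^5 + 1.01*b^4 - 9.54*b^3 + 0.38*b^2 + 1.52*b + 3.52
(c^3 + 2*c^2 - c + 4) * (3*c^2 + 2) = 3*c^5 + 6*c^4 - c^3 + 16*c^2 - 2*c + 8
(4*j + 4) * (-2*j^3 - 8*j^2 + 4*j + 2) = -8*j^4 - 40*j^3 - 16*j^2 + 24*j + 8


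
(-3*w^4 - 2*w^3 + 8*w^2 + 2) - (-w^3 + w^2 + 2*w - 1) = -3*w^4 - w^3 + 7*w^2 - 2*w + 3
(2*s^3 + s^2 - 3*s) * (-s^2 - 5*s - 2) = -2*s^5 - 11*s^4 - 6*s^3 + 13*s^2 + 6*s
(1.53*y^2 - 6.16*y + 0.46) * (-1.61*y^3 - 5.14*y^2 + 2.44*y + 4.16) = -2.4633*y^5 + 2.0534*y^4 + 34.655*y^3 - 11.03*y^2 - 24.5032*y + 1.9136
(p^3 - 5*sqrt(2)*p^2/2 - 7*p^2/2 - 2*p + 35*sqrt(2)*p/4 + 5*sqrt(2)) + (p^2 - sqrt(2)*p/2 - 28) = p^3 - 5*sqrt(2)*p^2/2 - 5*p^2/2 - 2*p + 33*sqrt(2)*p/4 - 28 + 5*sqrt(2)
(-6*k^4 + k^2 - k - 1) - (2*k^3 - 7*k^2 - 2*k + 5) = -6*k^4 - 2*k^3 + 8*k^2 + k - 6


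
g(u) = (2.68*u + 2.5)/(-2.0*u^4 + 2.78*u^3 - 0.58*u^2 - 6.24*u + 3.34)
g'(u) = (2.68*u + 2.5)*(8.0*u^3 - 8.34*u^2 + 1.16*u + 6.24)/(-2.0*u^4 + 2.78*u^3 - 0.58*u^2 - 6.24*u + 3.34)^2 + 2.68/(-2.0*u^4 + 2.78*u^3 - 0.58*u^2 - 6.24*u + 3.34)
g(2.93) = -0.11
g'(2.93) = 0.12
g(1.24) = -1.23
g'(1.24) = 2.08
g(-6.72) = 0.00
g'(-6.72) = 0.00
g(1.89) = -0.44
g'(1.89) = 0.67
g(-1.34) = 0.44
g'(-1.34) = 4.17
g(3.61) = -0.05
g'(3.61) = 0.05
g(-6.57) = 0.00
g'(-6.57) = 0.00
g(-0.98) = -0.03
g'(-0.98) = 0.67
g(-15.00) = 0.00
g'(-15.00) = 0.00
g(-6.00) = 0.00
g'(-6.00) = 0.00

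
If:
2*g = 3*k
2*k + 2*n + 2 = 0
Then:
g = -3*n/2 - 3/2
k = -n - 1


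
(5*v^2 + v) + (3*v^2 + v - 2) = 8*v^2 + 2*v - 2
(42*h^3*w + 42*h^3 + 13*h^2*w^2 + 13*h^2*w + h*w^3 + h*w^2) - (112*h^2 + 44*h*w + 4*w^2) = 42*h^3*w + 42*h^3 + 13*h^2*w^2 + 13*h^2*w - 112*h^2 + h*w^3 + h*w^2 - 44*h*w - 4*w^2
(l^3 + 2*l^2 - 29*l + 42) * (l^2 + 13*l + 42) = l^5 + 15*l^4 + 39*l^3 - 251*l^2 - 672*l + 1764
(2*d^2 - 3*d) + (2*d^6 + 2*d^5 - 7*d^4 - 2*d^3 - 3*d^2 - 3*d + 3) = 2*d^6 + 2*d^5 - 7*d^4 - 2*d^3 - d^2 - 6*d + 3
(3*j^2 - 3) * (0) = 0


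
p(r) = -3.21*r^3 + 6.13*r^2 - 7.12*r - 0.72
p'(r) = -9.63*r^2 + 12.26*r - 7.12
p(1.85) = -13.24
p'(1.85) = -17.40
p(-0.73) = 8.99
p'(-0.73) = -21.20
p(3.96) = -132.13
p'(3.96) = -109.58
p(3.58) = -94.93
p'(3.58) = -86.65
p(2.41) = -27.21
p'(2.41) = -33.51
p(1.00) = -4.92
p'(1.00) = -4.49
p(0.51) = -3.18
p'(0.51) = -3.37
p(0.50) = -3.15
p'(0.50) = -3.40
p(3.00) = -53.58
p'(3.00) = -57.01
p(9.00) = -1908.36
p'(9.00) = -676.81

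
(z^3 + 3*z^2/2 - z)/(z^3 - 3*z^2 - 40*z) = (-z^2 - 3*z/2 + 1)/(-z^2 + 3*z + 40)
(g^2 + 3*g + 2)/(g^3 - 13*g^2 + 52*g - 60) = (g^2 + 3*g + 2)/(g^3 - 13*g^2 + 52*g - 60)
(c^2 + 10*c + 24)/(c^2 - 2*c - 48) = (c + 4)/(c - 8)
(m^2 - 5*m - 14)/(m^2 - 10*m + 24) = (m^2 - 5*m - 14)/(m^2 - 10*m + 24)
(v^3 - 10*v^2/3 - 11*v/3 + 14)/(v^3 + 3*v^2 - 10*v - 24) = (v - 7/3)/(v + 4)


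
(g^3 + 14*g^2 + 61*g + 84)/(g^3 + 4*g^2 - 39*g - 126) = (g + 4)/(g - 6)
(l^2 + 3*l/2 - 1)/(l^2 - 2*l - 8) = (l - 1/2)/(l - 4)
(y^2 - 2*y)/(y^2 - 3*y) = (y - 2)/(y - 3)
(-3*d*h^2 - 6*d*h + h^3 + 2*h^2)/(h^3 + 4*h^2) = (-3*d*h - 6*d + h^2 + 2*h)/(h*(h + 4))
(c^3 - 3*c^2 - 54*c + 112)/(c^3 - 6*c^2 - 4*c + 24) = (c^2 - c - 56)/(c^2 - 4*c - 12)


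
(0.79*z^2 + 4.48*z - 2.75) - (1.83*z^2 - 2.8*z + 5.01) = -1.04*z^2 + 7.28*z - 7.76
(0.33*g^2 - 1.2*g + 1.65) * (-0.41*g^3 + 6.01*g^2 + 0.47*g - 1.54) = -0.1353*g^5 + 2.4753*g^4 - 7.7334*g^3 + 8.8443*g^2 + 2.6235*g - 2.541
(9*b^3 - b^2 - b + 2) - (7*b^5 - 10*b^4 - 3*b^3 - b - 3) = -7*b^5 + 10*b^4 + 12*b^3 - b^2 + 5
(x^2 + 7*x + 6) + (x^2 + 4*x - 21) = 2*x^2 + 11*x - 15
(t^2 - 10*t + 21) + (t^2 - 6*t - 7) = 2*t^2 - 16*t + 14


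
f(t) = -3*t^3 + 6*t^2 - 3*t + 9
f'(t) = -9*t^2 + 12*t - 3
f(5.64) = -355.28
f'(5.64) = -221.61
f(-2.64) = 113.94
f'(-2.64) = -97.41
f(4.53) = -160.34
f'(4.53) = -133.33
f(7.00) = -747.00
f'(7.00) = -360.00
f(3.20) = -37.46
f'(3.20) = -56.76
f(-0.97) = 20.29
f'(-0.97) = -23.11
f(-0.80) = 16.78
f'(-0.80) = -18.36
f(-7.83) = 1840.49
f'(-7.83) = -648.74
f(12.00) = -4347.00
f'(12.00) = -1155.00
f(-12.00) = 6093.00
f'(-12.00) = -1443.00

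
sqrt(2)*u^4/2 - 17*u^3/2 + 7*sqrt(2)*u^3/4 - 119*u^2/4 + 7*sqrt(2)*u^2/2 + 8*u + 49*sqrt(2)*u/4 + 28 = (u + 7/2)*(u - 8*sqrt(2))*(u - sqrt(2))*(sqrt(2)*u/2 + 1/2)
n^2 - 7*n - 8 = (n - 8)*(n + 1)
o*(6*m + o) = 6*m*o + o^2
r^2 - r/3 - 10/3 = (r - 2)*(r + 5/3)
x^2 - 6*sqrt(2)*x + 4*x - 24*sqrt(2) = (x + 4)*(x - 6*sqrt(2))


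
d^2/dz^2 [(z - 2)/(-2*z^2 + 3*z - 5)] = 2*(-(z - 2)*(4*z - 3)^2 + (6*z - 7)*(2*z^2 - 3*z + 5))/(2*z^2 - 3*z + 5)^3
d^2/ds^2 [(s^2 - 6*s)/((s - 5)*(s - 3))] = 2*(2*s^3 - 45*s^2 + 270*s - 495)/(s^6 - 24*s^5 + 237*s^4 - 1232*s^3 + 3555*s^2 - 5400*s + 3375)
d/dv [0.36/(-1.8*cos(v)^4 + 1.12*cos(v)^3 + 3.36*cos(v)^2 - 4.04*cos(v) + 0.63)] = (-2.592*cos(v)^3 + 1.2096*cos(v)^2 + 2.4192*cos(v) - 1.4544)*sin(v)/(-1.8*cos(v)^4 + 1.12*cos(v)^3 + 3.36*cos(v)^2 - 4.04*cos(v) + 0.63)^2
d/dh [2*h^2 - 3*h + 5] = 4*h - 3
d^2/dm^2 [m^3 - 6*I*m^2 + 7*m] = 6*m - 12*I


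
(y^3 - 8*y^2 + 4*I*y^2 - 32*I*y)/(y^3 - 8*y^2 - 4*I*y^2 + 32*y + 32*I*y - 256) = y/(y - 8*I)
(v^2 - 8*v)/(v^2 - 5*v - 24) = v/(v + 3)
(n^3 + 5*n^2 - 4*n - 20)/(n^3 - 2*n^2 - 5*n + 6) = (n^2 + 3*n - 10)/(n^2 - 4*n + 3)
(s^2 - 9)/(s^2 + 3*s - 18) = (s + 3)/(s + 6)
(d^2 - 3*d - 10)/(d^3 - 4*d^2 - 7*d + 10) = 1/(d - 1)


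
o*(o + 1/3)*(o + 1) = o^3 + 4*o^2/3 + o/3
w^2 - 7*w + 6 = (w - 6)*(w - 1)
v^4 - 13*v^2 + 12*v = v*(v - 3)*(v - 1)*(v + 4)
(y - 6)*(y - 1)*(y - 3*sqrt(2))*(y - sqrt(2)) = y^4 - 7*y^3 - 4*sqrt(2)*y^3 + 12*y^2 + 28*sqrt(2)*y^2 - 42*y - 24*sqrt(2)*y + 36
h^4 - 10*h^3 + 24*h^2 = h^2*(h - 6)*(h - 4)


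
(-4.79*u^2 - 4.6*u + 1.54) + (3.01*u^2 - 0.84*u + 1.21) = -1.78*u^2 - 5.44*u + 2.75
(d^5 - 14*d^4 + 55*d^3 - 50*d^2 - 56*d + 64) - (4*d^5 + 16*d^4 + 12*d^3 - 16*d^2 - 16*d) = -3*d^5 - 30*d^4 + 43*d^3 - 34*d^2 - 40*d + 64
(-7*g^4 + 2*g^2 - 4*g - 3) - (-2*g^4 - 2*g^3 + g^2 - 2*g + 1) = -5*g^4 + 2*g^3 + g^2 - 2*g - 4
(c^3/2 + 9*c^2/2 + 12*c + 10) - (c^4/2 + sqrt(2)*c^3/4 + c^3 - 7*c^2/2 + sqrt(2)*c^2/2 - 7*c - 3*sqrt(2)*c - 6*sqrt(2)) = -c^4/2 - c^3/2 - sqrt(2)*c^3/4 - sqrt(2)*c^2/2 + 8*c^2 + 3*sqrt(2)*c + 19*c + 6*sqrt(2) + 10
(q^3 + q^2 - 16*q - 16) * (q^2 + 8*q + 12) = q^5 + 9*q^4 + 4*q^3 - 132*q^2 - 320*q - 192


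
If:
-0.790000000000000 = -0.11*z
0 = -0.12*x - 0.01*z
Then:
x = -0.60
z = 7.18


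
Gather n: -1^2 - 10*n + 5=4 - 10*n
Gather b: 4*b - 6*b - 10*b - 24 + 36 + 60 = 72 - 12*b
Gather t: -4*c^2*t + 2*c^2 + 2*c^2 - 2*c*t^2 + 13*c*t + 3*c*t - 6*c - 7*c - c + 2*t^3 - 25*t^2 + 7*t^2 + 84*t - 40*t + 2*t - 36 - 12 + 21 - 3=4*c^2 - 14*c + 2*t^3 + t^2*(-2*c - 18) + t*(-4*c^2 + 16*c + 46) - 30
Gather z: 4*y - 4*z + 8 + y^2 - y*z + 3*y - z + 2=y^2 + 7*y + z*(-y - 5) + 10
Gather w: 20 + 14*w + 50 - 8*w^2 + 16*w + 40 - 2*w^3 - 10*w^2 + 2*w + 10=-2*w^3 - 18*w^2 + 32*w + 120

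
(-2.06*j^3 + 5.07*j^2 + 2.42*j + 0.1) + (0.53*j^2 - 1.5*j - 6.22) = -2.06*j^3 + 5.6*j^2 + 0.92*j - 6.12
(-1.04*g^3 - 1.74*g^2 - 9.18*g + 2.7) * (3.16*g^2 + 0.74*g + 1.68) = -3.2864*g^5 - 6.268*g^4 - 32.0436*g^3 - 1.1844*g^2 - 13.4244*g + 4.536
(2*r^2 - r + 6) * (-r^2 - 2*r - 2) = -2*r^4 - 3*r^3 - 8*r^2 - 10*r - 12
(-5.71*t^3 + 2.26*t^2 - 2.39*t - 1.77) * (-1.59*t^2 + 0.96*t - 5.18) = 9.0789*t^5 - 9.075*t^4 + 35.5475*t^3 - 11.1869*t^2 + 10.681*t + 9.1686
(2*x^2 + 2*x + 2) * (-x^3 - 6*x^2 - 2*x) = -2*x^5 - 14*x^4 - 18*x^3 - 16*x^2 - 4*x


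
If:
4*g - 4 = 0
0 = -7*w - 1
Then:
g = 1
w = -1/7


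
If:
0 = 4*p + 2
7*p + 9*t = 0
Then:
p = -1/2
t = 7/18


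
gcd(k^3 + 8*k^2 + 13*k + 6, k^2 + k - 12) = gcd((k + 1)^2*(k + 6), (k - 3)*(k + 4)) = 1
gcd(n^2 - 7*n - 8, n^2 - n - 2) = n + 1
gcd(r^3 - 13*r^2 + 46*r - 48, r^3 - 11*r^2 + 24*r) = r^2 - 11*r + 24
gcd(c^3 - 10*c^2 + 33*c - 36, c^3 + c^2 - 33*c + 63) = c^2 - 6*c + 9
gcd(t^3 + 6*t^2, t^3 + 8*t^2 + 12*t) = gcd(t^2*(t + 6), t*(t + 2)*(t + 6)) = t^2 + 6*t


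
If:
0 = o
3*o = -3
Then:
No Solution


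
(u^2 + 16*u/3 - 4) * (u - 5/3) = u^3 + 11*u^2/3 - 116*u/9 + 20/3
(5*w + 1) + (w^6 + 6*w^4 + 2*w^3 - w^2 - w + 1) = w^6 + 6*w^4 + 2*w^3 - w^2 + 4*w + 2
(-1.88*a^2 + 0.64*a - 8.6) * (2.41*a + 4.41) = -4.5308*a^3 - 6.7484*a^2 - 17.9036*a - 37.926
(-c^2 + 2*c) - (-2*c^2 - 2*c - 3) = c^2 + 4*c + 3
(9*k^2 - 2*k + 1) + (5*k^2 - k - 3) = 14*k^2 - 3*k - 2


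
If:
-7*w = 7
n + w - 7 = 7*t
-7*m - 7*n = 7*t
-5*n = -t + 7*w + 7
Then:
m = 24/17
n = -4/17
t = -20/17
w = -1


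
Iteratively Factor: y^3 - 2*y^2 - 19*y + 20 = (y - 1)*(y^2 - y - 20) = (y - 5)*(y - 1)*(y + 4)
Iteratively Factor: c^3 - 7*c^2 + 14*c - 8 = (c - 1)*(c^2 - 6*c + 8) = (c - 2)*(c - 1)*(c - 4)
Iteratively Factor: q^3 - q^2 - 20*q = (q)*(q^2 - q - 20) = q*(q + 4)*(q - 5)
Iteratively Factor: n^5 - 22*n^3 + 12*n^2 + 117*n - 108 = (n - 1)*(n^4 + n^3 - 21*n^2 - 9*n + 108) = (n - 3)*(n - 1)*(n^3 + 4*n^2 - 9*n - 36) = (n - 3)*(n - 1)*(n + 3)*(n^2 + n - 12) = (n - 3)^2*(n - 1)*(n + 3)*(n + 4)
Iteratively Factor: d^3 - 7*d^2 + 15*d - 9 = (d - 1)*(d^2 - 6*d + 9) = (d - 3)*(d - 1)*(d - 3)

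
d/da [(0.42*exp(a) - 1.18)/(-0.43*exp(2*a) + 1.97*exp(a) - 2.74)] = (0.1806*exp(2*a) - 1.0148*exp(a) + 1.1738)*exp(a)/(0.1849*exp(4*a) - 1.6942*exp(3*a) + 6.2373*exp(2*a) - 10.7956*exp(a) + 7.5076)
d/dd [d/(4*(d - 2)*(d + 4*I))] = (-d*(d - 2) - d*(d + 4*I) + (d - 2)*(d + 4*I))/(4*(d - 2)^2*(d + 4*I)^2)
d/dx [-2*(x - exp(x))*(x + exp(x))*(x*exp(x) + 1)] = -2*x^3*exp(x) - 6*x^2*exp(x) + 6*x*exp(3*x) - 4*x + 2*exp(3*x) + 4*exp(2*x)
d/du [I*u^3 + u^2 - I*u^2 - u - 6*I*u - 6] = 3*I*u^2 + 2*u*(1 - I) - 1 - 6*I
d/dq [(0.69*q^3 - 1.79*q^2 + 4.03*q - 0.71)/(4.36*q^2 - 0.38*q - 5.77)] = (3.0084*q^4 - 0.5244*q^3 - 28.8345*q^2 + 26.8478*q - 23.5229)/(19.0096*q^4 - 3.3136*q^3 - 50.17*q^2 + 4.3852*q + 33.2929)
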